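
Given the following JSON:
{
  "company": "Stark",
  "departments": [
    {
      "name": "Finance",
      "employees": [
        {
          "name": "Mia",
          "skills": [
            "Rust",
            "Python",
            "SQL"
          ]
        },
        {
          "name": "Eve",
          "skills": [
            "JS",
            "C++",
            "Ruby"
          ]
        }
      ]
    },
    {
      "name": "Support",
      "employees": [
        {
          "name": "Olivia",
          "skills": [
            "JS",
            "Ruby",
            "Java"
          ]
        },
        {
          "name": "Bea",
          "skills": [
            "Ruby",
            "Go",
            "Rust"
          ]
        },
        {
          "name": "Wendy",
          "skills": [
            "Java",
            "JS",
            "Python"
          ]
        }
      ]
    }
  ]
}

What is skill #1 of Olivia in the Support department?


Path: departments[1].employees[0].skills[0]
Value: JS

ANSWER: JS


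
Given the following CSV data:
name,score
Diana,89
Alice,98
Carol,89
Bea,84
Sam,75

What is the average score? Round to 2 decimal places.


Scores: 89, 98, 89, 84, 75
Sum = 435
Count = 5
Average = 435 / 5 = 87.00

ANSWER: 87.00


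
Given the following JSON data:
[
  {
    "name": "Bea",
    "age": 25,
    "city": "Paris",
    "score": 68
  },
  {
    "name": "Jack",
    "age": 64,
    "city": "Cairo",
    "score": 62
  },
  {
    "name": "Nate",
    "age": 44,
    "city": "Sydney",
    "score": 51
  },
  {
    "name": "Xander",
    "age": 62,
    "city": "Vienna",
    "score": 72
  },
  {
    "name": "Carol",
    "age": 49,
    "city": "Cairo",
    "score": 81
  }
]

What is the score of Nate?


Looking up record where name = Nate
Record index: 2
Field 'score' = 51

ANSWER: 51


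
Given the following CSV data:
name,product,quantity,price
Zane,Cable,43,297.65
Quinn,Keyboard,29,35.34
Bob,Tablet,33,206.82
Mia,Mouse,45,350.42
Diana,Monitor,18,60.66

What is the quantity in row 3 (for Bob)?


Row 3: Bob
Column 'quantity' = 33

ANSWER: 33


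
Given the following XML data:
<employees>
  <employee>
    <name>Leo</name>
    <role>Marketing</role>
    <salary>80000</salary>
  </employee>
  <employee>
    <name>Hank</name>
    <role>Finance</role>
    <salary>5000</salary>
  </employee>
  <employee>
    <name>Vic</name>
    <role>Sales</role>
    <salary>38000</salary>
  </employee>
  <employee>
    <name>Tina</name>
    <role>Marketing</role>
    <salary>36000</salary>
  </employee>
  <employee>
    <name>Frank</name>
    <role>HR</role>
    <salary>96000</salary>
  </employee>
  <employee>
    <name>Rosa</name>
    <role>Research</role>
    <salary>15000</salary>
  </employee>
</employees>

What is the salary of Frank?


Searching for <employee> with <name>Frank</name>
Found at position 5
<salary>96000</salary>

ANSWER: 96000


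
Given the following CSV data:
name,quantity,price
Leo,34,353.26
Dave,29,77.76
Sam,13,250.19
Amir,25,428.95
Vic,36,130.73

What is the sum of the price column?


Values in 'price' column:
  Row 1: 353.26
  Row 2: 77.76
  Row 3: 250.19
  Row 4: 428.95
  Row 5: 130.73
Sum = 353.26 + 77.76 + 250.19 + 428.95 + 130.73 = 1240.89

ANSWER: 1240.89


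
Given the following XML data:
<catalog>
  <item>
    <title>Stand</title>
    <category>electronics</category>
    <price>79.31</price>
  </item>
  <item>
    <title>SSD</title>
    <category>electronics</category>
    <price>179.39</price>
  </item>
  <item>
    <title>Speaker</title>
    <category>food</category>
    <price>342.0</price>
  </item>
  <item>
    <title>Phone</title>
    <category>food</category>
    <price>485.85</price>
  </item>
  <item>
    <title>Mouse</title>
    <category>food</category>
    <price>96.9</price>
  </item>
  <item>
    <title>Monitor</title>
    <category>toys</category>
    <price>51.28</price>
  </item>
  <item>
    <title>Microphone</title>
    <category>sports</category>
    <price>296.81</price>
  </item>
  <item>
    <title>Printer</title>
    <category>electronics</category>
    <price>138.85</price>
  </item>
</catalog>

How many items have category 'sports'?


Scanning <item> elements for <category>sports</category>:
  Item 7: Microphone -> MATCH
Count: 1

ANSWER: 1


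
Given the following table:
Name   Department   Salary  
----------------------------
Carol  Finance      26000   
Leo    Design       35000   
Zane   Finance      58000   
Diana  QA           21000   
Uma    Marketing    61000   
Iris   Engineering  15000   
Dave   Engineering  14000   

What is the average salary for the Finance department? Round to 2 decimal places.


Finance department members:
  Carol: 26000
  Zane: 58000
Sum = 84000
Count = 2
Average = 84000 / 2 = 42000.00

ANSWER: 42000.00


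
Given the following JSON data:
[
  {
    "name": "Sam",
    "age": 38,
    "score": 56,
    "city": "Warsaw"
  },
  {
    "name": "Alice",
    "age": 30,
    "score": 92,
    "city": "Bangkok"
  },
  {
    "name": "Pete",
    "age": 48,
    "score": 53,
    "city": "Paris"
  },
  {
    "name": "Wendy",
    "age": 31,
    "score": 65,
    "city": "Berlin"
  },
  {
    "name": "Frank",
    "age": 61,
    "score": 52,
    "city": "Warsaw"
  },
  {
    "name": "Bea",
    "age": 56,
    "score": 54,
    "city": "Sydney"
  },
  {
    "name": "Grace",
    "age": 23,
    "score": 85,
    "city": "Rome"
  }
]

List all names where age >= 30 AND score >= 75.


Checking both conditions:
  Sam (age=38, score=56) -> no
  Alice (age=30, score=92) -> YES
  Pete (age=48, score=53) -> no
  Wendy (age=31, score=65) -> no
  Frank (age=61, score=52) -> no
  Bea (age=56, score=54) -> no
  Grace (age=23, score=85) -> no


ANSWER: Alice


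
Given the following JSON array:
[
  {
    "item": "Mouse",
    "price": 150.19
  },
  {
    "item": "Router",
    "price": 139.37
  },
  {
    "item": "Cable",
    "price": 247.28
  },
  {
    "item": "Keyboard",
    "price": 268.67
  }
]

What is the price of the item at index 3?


Array index 3 -> Keyboard
price = 268.67

ANSWER: 268.67


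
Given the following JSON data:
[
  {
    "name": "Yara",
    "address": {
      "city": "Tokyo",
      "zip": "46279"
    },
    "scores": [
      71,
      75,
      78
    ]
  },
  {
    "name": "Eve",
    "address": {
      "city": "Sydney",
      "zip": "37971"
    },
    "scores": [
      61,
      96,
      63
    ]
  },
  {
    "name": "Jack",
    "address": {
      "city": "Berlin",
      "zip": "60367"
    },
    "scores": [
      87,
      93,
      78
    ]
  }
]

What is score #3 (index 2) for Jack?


Path: records[2].scores[2]
Value: 78

ANSWER: 78


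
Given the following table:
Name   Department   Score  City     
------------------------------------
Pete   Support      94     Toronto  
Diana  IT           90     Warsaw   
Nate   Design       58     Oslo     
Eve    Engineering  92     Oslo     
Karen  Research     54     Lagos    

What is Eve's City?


Row 4: Eve
City = Oslo

ANSWER: Oslo


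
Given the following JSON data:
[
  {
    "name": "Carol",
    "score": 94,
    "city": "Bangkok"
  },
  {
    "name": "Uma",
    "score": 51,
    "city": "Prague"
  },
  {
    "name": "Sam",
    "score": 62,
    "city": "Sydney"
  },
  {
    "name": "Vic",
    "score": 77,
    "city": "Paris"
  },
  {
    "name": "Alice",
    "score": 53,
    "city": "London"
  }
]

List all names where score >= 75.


Filtering records where score >= 75:
  Carol (score=94) -> YES
  Uma (score=51) -> no
  Sam (score=62) -> no
  Vic (score=77) -> YES
  Alice (score=53) -> no


ANSWER: Carol, Vic


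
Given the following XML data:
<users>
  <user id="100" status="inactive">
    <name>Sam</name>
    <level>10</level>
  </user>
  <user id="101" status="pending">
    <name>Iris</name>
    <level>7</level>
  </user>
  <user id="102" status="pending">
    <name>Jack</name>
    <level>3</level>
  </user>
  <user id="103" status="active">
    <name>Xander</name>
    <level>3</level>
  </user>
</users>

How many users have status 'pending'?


Counting users with status='pending':
  Iris (id=101) -> MATCH
  Jack (id=102) -> MATCH
Count: 2

ANSWER: 2


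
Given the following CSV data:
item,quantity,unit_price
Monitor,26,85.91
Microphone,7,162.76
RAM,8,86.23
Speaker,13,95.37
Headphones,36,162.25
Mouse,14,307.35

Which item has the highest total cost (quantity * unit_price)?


Computing row totals:
  Monitor: 2233.66
  Microphone: 1139.32
  RAM: 689.84
  Speaker: 1239.81
  Headphones: 5841.0
  Mouse: 4302.9
Maximum: Headphones (5841.0)

ANSWER: Headphones


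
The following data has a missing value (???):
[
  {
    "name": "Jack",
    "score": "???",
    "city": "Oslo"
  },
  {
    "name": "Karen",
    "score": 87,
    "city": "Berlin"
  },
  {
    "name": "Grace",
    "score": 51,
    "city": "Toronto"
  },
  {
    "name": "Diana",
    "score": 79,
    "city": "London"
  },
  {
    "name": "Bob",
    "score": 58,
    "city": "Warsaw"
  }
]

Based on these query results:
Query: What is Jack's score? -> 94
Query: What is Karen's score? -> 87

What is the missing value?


The missing value is Jack's score
From query: Jack's score = 94

ANSWER: 94


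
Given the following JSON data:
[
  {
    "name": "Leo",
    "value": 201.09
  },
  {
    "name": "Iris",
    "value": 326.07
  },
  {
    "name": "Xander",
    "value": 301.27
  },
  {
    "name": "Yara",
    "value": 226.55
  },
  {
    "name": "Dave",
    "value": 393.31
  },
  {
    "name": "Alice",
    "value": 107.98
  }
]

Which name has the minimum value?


Comparing values:
  Leo: 201.09
  Iris: 326.07
  Xander: 301.27
  Yara: 226.55
  Dave: 393.31
  Alice: 107.98
Minimum: Alice (107.98)

ANSWER: Alice


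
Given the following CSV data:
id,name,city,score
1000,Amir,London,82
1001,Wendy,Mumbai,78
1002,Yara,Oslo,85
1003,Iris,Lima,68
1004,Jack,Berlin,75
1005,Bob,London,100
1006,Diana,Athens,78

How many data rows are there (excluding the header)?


Counting rows (excluding header):
Header: id,name,city,score
Data rows: 7

ANSWER: 7


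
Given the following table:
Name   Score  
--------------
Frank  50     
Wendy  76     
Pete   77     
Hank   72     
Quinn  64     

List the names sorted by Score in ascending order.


Sorting by Score (ascending):
  Frank: 50
  Quinn: 64
  Hank: 72
  Wendy: 76
  Pete: 77


ANSWER: Frank, Quinn, Hank, Wendy, Pete


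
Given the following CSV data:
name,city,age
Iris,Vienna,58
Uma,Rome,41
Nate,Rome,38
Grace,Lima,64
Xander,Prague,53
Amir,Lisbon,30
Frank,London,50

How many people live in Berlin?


Scanning city column for 'Berlin':
Total matches: 0

ANSWER: 0


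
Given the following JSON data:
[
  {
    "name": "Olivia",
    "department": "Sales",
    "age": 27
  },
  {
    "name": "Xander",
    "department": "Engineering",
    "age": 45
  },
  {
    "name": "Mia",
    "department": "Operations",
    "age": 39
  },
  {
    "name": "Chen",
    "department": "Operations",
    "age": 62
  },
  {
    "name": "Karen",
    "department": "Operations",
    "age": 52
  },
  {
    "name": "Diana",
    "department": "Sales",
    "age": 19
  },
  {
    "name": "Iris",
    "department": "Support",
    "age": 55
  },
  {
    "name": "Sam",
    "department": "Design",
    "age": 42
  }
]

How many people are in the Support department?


Scanning records for department = Support
  Record 6: Iris
Count: 1

ANSWER: 1


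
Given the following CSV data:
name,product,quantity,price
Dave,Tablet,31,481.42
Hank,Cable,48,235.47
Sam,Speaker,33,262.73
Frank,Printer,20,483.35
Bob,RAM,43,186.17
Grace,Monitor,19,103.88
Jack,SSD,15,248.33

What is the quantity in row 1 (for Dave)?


Row 1: Dave
Column 'quantity' = 31

ANSWER: 31


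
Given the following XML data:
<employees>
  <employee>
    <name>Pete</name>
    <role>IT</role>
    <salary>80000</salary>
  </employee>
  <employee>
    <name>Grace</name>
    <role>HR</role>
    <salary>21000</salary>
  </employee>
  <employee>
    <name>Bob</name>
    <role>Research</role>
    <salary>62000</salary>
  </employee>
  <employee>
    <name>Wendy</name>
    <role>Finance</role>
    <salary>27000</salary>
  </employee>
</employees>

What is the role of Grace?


Searching for <employee> with <name>Grace</name>
Found at position 2
<role>HR</role>

ANSWER: HR


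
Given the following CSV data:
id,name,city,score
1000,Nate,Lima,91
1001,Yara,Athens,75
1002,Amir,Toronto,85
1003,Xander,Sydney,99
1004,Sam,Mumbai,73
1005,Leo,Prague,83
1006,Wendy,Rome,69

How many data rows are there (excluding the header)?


Counting rows (excluding header):
Header: id,name,city,score
Data rows: 7

ANSWER: 7


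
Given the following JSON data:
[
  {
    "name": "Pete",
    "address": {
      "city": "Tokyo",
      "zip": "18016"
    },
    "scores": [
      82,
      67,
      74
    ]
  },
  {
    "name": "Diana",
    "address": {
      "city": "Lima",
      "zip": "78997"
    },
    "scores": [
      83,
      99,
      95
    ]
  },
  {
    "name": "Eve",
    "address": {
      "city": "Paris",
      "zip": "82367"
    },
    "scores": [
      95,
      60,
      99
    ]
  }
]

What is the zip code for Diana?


Path: records[1].address.zip
Value: 78997

ANSWER: 78997


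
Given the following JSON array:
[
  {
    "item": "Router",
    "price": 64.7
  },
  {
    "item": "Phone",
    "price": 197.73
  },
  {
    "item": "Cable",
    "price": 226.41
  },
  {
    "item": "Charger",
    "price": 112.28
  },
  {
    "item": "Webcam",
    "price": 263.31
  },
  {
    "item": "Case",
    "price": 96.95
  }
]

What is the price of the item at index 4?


Array index 4 -> Webcam
price = 263.31

ANSWER: 263.31


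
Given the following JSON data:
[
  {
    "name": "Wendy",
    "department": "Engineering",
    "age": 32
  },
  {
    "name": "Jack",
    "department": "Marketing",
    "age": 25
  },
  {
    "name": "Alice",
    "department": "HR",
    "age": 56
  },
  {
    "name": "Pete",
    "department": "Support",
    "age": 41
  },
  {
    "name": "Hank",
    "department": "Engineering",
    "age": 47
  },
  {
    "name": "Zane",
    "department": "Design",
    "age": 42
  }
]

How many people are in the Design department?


Scanning records for department = Design
  Record 5: Zane
Count: 1

ANSWER: 1


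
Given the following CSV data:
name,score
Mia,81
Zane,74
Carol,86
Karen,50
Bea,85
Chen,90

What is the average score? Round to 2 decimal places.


Scores: 81, 74, 86, 50, 85, 90
Sum = 466
Count = 6
Average = 466 / 6 = 77.67

ANSWER: 77.67


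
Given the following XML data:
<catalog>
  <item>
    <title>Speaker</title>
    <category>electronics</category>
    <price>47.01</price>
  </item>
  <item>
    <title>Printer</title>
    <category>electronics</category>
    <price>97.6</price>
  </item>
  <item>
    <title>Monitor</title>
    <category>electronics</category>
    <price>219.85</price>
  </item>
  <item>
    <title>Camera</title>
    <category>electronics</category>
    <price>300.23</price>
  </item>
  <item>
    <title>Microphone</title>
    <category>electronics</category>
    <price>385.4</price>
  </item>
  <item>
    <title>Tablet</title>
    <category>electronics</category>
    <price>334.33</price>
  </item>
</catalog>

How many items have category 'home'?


Scanning <item> elements for <category>home</category>:
Count: 0

ANSWER: 0


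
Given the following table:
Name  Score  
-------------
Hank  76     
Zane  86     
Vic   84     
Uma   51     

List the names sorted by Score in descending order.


Sorting by Score (descending):
  Zane: 86
  Vic: 84
  Hank: 76
  Uma: 51


ANSWER: Zane, Vic, Hank, Uma


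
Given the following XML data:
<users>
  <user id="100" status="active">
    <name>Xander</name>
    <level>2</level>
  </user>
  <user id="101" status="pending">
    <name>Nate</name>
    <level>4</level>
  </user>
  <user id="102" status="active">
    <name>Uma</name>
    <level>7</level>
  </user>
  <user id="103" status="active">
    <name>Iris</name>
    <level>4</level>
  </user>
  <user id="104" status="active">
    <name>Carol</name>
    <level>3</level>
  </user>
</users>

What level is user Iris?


Finding user: Iris
<level>4</level>

ANSWER: 4


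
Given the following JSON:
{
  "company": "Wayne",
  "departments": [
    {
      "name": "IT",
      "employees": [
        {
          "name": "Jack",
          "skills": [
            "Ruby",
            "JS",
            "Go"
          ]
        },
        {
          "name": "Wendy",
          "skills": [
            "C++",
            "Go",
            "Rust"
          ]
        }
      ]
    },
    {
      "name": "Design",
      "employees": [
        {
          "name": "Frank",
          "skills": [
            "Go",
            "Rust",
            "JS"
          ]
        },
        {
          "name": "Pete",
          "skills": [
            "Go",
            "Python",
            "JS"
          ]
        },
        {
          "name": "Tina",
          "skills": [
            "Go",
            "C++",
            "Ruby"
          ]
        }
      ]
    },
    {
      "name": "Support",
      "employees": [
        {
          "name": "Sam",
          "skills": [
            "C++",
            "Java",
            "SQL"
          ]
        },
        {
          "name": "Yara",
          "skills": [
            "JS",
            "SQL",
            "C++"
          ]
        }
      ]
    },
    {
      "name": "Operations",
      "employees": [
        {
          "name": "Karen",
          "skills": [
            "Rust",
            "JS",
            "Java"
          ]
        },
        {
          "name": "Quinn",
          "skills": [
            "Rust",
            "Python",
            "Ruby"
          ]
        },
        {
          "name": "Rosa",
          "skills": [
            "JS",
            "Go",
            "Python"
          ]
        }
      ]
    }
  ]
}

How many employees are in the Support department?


Path: departments[2].employees
Count: 2

ANSWER: 2


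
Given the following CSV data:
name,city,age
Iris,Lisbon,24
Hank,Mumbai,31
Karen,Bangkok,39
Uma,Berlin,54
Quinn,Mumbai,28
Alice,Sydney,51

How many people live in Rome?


Scanning city column for 'Rome':
Total matches: 0

ANSWER: 0


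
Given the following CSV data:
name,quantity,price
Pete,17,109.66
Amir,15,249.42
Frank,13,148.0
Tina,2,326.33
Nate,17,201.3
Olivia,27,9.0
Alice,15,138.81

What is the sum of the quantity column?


Values in 'quantity' column:
  Row 1: 17
  Row 2: 15
  Row 3: 13
  Row 4: 2
  Row 5: 17
  Row 6: 27
  Row 7: 15
Sum = 17 + 15 + 13 + 2 + 17 + 27 + 15 = 106

ANSWER: 106


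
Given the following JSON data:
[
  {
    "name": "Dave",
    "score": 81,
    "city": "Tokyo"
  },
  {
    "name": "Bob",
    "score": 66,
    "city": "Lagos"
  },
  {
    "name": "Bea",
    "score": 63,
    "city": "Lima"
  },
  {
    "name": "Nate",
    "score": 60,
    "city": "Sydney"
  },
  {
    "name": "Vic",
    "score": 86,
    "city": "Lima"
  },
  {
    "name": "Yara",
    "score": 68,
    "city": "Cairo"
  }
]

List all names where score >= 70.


Filtering records where score >= 70:
  Dave (score=81) -> YES
  Bob (score=66) -> no
  Bea (score=63) -> no
  Nate (score=60) -> no
  Vic (score=86) -> YES
  Yara (score=68) -> no


ANSWER: Dave, Vic


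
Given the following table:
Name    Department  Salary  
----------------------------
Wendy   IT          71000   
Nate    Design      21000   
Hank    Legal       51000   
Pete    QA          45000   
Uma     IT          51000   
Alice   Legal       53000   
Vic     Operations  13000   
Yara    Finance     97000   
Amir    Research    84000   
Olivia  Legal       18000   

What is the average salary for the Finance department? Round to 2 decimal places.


Finance department members:
  Yara: 97000
Sum = 97000
Count = 1
Average = 97000 / 1 = 97000.00

ANSWER: 97000.00


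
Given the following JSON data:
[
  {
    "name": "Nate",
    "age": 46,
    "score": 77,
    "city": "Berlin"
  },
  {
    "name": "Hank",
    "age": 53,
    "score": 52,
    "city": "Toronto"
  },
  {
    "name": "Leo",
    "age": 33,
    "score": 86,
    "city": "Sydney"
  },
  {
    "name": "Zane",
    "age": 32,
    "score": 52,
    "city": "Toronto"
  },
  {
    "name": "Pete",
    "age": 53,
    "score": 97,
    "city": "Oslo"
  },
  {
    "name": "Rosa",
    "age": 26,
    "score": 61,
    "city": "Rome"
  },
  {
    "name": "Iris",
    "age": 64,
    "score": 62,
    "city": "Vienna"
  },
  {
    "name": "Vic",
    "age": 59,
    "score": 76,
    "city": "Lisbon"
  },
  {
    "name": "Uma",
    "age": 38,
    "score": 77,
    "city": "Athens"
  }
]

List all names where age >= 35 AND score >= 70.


Checking both conditions:
  Nate (age=46, score=77) -> YES
  Hank (age=53, score=52) -> no
  Leo (age=33, score=86) -> no
  Zane (age=32, score=52) -> no
  Pete (age=53, score=97) -> YES
  Rosa (age=26, score=61) -> no
  Iris (age=64, score=62) -> no
  Vic (age=59, score=76) -> YES
  Uma (age=38, score=77) -> YES


ANSWER: Nate, Pete, Vic, Uma


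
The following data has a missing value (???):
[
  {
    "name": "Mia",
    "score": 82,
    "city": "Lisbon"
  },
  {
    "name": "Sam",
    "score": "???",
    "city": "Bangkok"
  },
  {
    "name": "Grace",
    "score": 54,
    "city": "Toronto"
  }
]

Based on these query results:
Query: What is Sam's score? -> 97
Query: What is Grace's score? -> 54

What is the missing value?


The missing value is Sam's score
From query: Sam's score = 97

ANSWER: 97


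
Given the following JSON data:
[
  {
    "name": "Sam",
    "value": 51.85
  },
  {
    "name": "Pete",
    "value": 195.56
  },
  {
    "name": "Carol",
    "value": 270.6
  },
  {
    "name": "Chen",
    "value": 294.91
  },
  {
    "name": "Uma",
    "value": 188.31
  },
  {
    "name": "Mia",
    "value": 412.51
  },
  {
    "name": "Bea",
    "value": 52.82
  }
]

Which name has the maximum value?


Comparing values:
  Sam: 51.85
  Pete: 195.56
  Carol: 270.6
  Chen: 294.91
  Uma: 188.31
  Mia: 412.51
  Bea: 52.82
Maximum: Mia (412.51)

ANSWER: Mia


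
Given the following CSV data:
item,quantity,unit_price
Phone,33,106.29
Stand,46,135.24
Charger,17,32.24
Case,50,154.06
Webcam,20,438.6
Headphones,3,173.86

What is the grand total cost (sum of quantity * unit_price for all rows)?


Computing row totals:
  Phone: 33 * 106.29 = 3507.57
  Stand: 46 * 135.24 = 6221.04
  Charger: 17 * 32.24 = 548.08
  Case: 50 * 154.06 = 7703.0
  Webcam: 20 * 438.6 = 8772.0
  Headphones: 3 * 173.86 = 521.58
Grand total = 3507.57 + 6221.04 + 548.08 + 7703.0 + 8772.0 + 521.58 = 27273.27

ANSWER: 27273.27


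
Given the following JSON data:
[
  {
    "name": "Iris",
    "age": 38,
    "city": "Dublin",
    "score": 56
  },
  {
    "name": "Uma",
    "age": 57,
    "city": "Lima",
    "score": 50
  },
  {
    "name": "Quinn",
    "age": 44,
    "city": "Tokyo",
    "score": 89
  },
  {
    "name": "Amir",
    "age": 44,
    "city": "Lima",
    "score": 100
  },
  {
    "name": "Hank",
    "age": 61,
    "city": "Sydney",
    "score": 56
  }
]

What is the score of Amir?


Looking up record where name = Amir
Record index: 3
Field 'score' = 100

ANSWER: 100


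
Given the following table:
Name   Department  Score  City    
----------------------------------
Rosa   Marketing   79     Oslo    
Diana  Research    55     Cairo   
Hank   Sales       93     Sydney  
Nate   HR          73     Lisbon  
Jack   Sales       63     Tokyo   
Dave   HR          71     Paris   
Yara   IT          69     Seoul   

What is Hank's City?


Row 3: Hank
City = Sydney

ANSWER: Sydney


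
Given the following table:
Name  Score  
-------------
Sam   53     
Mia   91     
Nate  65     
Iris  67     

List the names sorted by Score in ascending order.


Sorting by Score (ascending):
  Sam: 53
  Nate: 65
  Iris: 67
  Mia: 91


ANSWER: Sam, Nate, Iris, Mia


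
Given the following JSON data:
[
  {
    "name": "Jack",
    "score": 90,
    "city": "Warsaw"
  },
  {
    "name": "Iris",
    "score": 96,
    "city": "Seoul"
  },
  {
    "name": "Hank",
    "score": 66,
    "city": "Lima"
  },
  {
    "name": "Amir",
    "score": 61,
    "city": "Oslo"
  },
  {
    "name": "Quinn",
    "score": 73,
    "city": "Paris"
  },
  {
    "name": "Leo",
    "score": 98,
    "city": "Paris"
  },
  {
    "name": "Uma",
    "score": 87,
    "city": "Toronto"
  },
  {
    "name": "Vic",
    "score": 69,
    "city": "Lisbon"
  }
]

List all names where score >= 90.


Filtering records where score >= 90:
  Jack (score=90) -> YES
  Iris (score=96) -> YES
  Hank (score=66) -> no
  Amir (score=61) -> no
  Quinn (score=73) -> no
  Leo (score=98) -> YES
  Uma (score=87) -> no
  Vic (score=69) -> no


ANSWER: Jack, Iris, Leo


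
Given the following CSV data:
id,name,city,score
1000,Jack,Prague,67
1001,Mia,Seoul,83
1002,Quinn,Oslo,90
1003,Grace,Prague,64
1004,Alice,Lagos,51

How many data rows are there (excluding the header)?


Counting rows (excluding header):
Header: id,name,city,score
Data rows: 5

ANSWER: 5


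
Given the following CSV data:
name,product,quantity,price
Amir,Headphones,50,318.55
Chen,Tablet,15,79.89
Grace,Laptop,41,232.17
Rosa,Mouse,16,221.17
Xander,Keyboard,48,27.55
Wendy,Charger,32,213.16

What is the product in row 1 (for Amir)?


Row 1: Amir
Column 'product' = Headphones

ANSWER: Headphones


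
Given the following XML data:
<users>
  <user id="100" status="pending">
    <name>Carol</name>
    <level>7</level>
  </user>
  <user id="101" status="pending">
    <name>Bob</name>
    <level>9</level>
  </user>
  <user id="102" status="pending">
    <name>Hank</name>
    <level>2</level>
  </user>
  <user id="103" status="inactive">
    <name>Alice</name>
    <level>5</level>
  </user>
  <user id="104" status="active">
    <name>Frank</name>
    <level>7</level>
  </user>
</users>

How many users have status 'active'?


Counting users with status='active':
  Frank (id=104) -> MATCH
Count: 1

ANSWER: 1


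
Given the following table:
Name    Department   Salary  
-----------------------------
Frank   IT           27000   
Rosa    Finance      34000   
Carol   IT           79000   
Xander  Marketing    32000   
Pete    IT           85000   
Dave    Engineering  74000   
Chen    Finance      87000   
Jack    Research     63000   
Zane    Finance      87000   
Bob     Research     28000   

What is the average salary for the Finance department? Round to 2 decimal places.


Finance department members:
  Rosa: 34000
  Chen: 87000
  Zane: 87000
Sum = 208000
Count = 3
Average = 208000 / 3 = 69333.33

ANSWER: 69333.33


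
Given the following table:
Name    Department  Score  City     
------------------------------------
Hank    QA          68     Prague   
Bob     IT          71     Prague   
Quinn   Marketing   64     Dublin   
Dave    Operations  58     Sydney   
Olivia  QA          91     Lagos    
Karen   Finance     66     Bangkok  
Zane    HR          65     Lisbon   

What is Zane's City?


Row 7: Zane
City = Lisbon

ANSWER: Lisbon


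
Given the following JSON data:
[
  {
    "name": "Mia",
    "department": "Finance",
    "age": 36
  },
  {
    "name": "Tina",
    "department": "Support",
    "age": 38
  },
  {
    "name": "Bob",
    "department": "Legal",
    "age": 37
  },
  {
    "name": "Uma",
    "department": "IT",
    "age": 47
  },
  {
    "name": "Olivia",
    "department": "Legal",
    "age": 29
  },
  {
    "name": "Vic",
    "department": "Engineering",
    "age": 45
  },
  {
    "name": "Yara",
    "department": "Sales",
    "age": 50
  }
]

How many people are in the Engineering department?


Scanning records for department = Engineering
  Record 5: Vic
Count: 1

ANSWER: 1


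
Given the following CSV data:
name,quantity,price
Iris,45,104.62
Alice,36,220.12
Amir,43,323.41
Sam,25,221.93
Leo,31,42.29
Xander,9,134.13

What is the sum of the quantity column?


Values in 'quantity' column:
  Row 1: 45
  Row 2: 36
  Row 3: 43
  Row 4: 25
  Row 5: 31
  Row 6: 9
Sum = 45 + 36 + 43 + 25 + 31 + 9 = 189

ANSWER: 189


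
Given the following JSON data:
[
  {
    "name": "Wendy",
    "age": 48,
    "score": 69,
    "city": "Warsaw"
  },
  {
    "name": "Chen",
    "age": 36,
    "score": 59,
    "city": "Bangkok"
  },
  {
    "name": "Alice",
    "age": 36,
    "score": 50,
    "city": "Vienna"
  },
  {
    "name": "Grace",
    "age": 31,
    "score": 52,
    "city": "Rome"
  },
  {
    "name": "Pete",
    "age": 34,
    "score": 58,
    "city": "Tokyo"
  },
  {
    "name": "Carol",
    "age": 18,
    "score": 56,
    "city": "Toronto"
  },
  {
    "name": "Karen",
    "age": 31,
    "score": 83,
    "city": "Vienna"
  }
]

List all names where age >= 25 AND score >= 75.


Checking both conditions:
  Wendy (age=48, score=69) -> no
  Chen (age=36, score=59) -> no
  Alice (age=36, score=50) -> no
  Grace (age=31, score=52) -> no
  Pete (age=34, score=58) -> no
  Carol (age=18, score=56) -> no
  Karen (age=31, score=83) -> YES


ANSWER: Karen


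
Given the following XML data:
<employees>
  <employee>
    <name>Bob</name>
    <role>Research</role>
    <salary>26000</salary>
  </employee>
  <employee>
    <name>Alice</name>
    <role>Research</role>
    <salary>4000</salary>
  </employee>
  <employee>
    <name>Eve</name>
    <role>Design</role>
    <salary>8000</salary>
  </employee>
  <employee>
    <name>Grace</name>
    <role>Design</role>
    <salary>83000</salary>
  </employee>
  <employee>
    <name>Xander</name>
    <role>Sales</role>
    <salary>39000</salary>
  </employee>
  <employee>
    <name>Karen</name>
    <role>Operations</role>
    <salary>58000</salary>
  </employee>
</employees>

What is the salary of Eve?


Searching for <employee> with <name>Eve</name>
Found at position 3
<salary>8000</salary>

ANSWER: 8000


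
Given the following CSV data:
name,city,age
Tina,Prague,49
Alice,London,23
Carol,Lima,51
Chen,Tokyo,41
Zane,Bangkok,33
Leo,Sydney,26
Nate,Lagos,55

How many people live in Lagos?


Scanning city column for 'Lagos':
  Row 7: Nate -> MATCH
Total matches: 1

ANSWER: 1


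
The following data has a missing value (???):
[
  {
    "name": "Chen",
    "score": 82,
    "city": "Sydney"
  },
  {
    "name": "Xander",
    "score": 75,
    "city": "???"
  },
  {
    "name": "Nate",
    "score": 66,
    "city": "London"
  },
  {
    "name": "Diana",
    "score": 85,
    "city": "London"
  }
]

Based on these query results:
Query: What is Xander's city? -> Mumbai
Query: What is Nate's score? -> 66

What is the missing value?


The missing value is Xander's city
From query: Xander's city = Mumbai

ANSWER: Mumbai


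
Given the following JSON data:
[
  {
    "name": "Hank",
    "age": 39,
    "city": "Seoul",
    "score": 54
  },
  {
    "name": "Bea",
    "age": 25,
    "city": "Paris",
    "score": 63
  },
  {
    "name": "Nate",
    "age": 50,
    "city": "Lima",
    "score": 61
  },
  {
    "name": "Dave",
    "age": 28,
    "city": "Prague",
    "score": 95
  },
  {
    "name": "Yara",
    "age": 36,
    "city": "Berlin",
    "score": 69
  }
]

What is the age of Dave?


Looking up record where name = Dave
Record index: 3
Field 'age' = 28

ANSWER: 28


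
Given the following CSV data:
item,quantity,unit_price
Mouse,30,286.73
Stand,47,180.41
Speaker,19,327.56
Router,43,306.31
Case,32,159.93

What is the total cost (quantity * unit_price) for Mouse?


Row: Mouse
quantity = 30
unit_price = 286.73
total = 30 * 286.73 = 8601.9

ANSWER: 8601.9


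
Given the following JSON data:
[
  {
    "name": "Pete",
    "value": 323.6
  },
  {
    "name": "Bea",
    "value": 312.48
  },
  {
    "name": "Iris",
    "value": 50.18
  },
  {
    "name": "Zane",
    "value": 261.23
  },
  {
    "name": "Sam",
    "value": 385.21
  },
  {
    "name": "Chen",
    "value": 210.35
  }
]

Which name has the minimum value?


Comparing values:
  Pete: 323.6
  Bea: 312.48
  Iris: 50.18
  Zane: 261.23
  Sam: 385.21
  Chen: 210.35
Minimum: Iris (50.18)

ANSWER: Iris


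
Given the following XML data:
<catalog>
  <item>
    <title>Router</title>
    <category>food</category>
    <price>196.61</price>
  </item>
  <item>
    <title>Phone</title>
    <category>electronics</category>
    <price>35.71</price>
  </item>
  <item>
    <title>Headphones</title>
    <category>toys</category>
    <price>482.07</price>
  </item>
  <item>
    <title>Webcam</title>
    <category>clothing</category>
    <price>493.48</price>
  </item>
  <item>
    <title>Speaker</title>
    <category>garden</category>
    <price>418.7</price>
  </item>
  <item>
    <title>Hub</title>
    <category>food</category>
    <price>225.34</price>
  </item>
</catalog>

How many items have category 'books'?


Scanning <item> elements for <category>books</category>:
Count: 0

ANSWER: 0


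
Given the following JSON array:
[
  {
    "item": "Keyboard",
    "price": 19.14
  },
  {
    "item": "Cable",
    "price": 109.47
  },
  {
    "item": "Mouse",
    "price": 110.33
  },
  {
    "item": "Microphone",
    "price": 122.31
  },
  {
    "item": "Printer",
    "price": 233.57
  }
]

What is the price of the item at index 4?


Array index 4 -> Printer
price = 233.57

ANSWER: 233.57


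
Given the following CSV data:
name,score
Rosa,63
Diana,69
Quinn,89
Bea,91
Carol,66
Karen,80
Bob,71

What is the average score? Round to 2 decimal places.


Scores: 63, 69, 89, 91, 66, 80, 71
Sum = 529
Count = 7
Average = 529 / 7 = 75.57

ANSWER: 75.57


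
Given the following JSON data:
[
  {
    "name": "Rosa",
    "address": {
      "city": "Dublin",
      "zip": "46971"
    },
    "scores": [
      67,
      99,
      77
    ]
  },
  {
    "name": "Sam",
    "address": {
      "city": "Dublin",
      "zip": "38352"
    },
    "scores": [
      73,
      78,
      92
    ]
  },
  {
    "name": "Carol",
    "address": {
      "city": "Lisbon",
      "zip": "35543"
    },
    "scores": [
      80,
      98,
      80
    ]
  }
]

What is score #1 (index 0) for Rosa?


Path: records[0].scores[0]
Value: 67

ANSWER: 67


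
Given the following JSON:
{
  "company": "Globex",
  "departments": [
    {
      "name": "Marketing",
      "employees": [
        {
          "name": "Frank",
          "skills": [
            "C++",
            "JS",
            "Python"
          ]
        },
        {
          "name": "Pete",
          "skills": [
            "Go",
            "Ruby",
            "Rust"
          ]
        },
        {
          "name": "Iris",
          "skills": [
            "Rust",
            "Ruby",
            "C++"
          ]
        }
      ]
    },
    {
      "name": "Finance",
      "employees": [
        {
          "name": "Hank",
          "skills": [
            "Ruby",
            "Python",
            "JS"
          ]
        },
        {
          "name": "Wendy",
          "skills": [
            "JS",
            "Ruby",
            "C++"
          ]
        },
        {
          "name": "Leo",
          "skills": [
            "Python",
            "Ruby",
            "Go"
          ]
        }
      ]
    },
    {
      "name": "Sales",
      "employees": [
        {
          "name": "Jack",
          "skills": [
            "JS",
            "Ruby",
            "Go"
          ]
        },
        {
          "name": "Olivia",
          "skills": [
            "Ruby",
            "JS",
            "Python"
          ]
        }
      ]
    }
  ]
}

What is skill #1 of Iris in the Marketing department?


Path: departments[0].employees[2].skills[0]
Value: Rust

ANSWER: Rust


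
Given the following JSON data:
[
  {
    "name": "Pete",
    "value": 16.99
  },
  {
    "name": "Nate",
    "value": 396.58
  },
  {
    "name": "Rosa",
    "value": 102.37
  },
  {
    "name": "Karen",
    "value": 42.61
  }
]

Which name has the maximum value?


Comparing values:
  Pete: 16.99
  Nate: 396.58
  Rosa: 102.37
  Karen: 42.61
Maximum: Nate (396.58)

ANSWER: Nate


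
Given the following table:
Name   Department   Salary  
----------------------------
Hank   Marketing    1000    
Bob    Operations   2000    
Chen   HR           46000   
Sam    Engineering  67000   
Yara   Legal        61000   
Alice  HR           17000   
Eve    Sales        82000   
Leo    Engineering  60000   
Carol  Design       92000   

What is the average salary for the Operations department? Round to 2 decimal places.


Operations department members:
  Bob: 2000
Sum = 2000
Count = 1
Average = 2000 / 1 = 2000.00

ANSWER: 2000.00


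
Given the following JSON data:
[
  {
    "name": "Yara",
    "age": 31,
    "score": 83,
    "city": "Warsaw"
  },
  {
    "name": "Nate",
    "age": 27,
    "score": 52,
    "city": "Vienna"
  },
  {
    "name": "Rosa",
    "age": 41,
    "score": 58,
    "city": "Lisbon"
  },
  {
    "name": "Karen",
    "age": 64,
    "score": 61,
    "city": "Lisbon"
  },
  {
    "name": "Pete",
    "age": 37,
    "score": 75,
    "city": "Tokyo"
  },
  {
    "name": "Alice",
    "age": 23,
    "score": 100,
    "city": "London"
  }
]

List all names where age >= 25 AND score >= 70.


Checking both conditions:
  Yara (age=31, score=83) -> YES
  Nate (age=27, score=52) -> no
  Rosa (age=41, score=58) -> no
  Karen (age=64, score=61) -> no
  Pete (age=37, score=75) -> YES
  Alice (age=23, score=100) -> no


ANSWER: Yara, Pete


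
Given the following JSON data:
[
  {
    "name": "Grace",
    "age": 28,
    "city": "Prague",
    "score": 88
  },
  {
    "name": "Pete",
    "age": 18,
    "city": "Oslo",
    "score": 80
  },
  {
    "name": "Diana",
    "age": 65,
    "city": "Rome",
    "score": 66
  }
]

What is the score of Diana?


Looking up record where name = Diana
Record index: 2
Field 'score' = 66

ANSWER: 66


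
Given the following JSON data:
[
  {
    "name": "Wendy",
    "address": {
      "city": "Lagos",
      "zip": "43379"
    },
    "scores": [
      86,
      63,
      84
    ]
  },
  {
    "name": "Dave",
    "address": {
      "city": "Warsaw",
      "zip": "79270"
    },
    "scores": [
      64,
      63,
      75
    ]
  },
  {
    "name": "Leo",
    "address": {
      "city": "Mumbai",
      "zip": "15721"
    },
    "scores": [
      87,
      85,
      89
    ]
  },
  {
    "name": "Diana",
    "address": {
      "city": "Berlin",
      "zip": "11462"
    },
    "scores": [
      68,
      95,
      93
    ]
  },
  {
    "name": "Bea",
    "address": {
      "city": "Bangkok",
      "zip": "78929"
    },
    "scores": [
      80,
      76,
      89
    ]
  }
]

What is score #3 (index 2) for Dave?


Path: records[1].scores[2]
Value: 75

ANSWER: 75


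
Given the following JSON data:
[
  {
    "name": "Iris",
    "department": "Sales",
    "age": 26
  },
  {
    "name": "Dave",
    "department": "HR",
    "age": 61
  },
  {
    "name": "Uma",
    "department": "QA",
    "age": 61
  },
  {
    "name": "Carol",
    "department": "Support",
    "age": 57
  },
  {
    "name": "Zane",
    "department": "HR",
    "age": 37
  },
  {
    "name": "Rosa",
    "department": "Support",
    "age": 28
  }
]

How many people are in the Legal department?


Scanning records for department = Legal
  No matches found
Count: 0

ANSWER: 0


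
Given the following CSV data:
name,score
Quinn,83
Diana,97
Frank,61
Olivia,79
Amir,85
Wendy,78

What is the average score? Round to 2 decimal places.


Scores: 83, 97, 61, 79, 85, 78
Sum = 483
Count = 6
Average = 483 / 6 = 80.50

ANSWER: 80.50


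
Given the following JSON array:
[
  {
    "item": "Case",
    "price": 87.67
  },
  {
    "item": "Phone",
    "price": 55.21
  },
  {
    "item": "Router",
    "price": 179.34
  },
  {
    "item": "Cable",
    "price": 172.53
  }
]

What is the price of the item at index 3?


Array index 3 -> Cable
price = 172.53

ANSWER: 172.53


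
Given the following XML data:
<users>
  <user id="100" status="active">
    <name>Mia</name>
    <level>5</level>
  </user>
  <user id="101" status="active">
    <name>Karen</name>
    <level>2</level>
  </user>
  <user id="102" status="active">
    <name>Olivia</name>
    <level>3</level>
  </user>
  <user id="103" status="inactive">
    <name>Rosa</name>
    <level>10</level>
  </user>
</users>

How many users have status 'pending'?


Counting users with status='pending':
Count: 0

ANSWER: 0


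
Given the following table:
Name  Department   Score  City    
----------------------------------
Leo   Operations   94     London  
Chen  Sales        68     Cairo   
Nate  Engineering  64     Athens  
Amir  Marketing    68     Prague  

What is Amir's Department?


Row 4: Amir
Department = Marketing

ANSWER: Marketing
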